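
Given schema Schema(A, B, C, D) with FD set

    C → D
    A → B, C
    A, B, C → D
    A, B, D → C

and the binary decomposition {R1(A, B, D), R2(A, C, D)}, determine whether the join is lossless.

Common attributes: R1 ∩ R2 = {A, D}.
Closure of {A, D}: A → B, C applies, adding B, C. So (A, D)⁺ = {A, B, C, D}.
This closure contains every attribute of R1, so R1 ∩ R2 → R1. The join is lossless.

Yes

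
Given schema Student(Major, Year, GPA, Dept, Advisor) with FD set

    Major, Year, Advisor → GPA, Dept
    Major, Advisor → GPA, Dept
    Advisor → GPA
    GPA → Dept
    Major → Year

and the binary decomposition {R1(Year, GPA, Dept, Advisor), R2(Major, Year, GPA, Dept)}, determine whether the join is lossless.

Common attributes: R1 ∩ R2 = {Year, GPA, Dept}.
No dependency enlarges {Year, GPA, Dept}, so (Year, GPA, Dept)⁺ = {Year, GPA, Dept}.
The closure contains neither all of R1 = {Year, GPA, Dept, Advisor} nor all of R2 = {Major, Year, GPA, Dept}, so the common attributes are not a superkey of either fragment. The join is lossy.

No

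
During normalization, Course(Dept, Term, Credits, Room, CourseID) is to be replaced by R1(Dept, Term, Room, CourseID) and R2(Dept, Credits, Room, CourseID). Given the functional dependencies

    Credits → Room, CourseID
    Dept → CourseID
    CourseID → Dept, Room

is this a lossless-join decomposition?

Common attributes: R1 ∩ R2 = {Dept, Room, CourseID}.
No dependency enlarges {Dept, Room, CourseID}, so (Dept, Room, CourseID)⁺ = {Dept, Room, CourseID}.
The closure contains neither all of R1 = {Dept, Term, Room, CourseID} nor all of R2 = {Dept, Credits, Room, CourseID}, so the common attributes are not a superkey of either fragment. The join is lossy.

No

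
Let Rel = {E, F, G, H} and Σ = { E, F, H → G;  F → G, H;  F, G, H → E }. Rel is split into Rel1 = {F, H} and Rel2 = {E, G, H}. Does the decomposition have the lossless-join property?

Common attributes: Rel1 ∩ Rel2 = {H}.
No dependency enlarges {H}, so (H)⁺ = {H}.
The closure contains neither all of Rel1 = {F, H} nor all of Rel2 = {E, G, H}, so the common attributes are not a superkey of either fragment. The join is lossy.

No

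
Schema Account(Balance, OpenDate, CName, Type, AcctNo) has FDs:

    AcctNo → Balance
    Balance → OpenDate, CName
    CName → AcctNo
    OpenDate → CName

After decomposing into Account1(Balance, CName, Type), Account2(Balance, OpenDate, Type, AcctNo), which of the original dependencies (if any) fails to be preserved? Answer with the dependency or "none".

AcctNo → Balance lies within Account2.
Balance → OpenDate, CName: restricted closure across fragments reaches OpenDate, CName.
CName → AcctNo: restricted closure across fragments reaches AcctNo.
OpenDate → CName: restricted closure across fragments reaches CName.
Every dependency is enforceable on the fragments, so the decomposition is dependency-preserving.

none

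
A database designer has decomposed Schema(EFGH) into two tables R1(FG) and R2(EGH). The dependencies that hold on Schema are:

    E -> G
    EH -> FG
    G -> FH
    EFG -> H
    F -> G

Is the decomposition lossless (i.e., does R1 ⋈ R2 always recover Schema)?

Yes

Common attributes: R1 ∩ R2 = {G}.
Closure of {G}: G → FH applies, adding FH. So (G)⁺ = {FGH}.
This closure contains every attribute of R1, so R1 ∩ R2 → R1. The join is lossless.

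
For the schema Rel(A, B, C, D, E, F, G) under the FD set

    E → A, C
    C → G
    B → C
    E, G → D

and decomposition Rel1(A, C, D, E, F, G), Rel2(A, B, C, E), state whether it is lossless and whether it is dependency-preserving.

lossy but dependency-preserving

Lossless test: (A, C, E)⁺ = {A, C, D, E, G}, which is a superkey of neither fragment — lossy.
Dependency preservation: every FD's attributes lie within a single fragment, so each can be enforced locally — preserved.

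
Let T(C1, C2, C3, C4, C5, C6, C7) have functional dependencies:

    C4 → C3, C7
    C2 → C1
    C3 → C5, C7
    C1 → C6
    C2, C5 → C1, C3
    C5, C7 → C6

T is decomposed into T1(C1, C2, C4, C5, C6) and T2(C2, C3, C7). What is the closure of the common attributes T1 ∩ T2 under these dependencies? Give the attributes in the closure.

T1 ∩ T2 = {C2}.
C2 → C1 applies, adding C1
C1 → C6 applies, adding C6
Closure: {C1, C2, C6}.

C1, C2, C6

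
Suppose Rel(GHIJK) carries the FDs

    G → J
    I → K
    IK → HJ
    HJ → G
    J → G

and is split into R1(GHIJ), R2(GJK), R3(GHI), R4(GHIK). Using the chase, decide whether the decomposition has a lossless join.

Chase test. Columns are GHIJK; row i has aⱼ where attribute j ∈ Ri, else bᵢⱼ.
Initial tableau (one row per fragment):
  row 1: a1 a2 a3 a4 b15
  row 2: a1 b22 b23 a4 a5
  row 3: a1 a2 a3 b34 b35
  row 4: a1 a2 a3 b44 a5
Rows 1 and 3 agree on G; apply G→J and equate their J entries.
Rows 1 and 4 agree on G; apply G→J and equate their J entries.
Rows 1 and 3 agree on I; apply I→K and equate their K entries.
Rows 1 and 4 agree on I; apply I→K and equate their K entries.
Row 1 is now all distinguished symbols — the join is lossless.

Yes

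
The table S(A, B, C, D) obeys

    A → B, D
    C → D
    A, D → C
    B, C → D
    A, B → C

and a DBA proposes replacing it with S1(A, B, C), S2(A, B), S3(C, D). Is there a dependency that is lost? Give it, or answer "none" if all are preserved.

none

A → B, D: restricted closure across fragments reaches B, D.
C → D lies within S3.
A, D → C: restricted closure across fragments reaches C.
B, C → D: restricted closure across fragments reaches D.
A, B → C lies within S1.
Every dependency is enforceable on the fragments, so the decomposition is dependency-preserving.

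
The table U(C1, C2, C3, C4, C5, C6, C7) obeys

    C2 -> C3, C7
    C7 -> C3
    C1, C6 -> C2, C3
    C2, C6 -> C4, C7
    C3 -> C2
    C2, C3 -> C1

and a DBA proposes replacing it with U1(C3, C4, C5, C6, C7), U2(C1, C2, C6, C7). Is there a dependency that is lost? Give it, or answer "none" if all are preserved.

C2 → C3, C7: restricted closure across fragments reaches C3, C7.
C7 → C3 lies within U1.
C1, C6 → C2, C3: restricted closure across fragments reaches C2, C3.
C2, C6 → C4, C7: restricted closure across fragments reaches C4, C7.
C3 → C2: restricted closure across fragments reaches C2.
C2, C3 → C1: restricted closure across fragments reaches C1.
Every dependency is enforceable on the fragments, so the decomposition is dependency-preserving.

none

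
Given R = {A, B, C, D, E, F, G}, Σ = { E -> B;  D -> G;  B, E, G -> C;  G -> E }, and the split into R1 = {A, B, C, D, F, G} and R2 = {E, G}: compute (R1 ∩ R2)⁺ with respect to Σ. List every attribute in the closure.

R1 ∩ R2 = {G}.
G → E applies, adding E
E → B applies, adding B
B, E, G → C applies, adding C
Closure: {B, C, E, G}.

B, C, E, G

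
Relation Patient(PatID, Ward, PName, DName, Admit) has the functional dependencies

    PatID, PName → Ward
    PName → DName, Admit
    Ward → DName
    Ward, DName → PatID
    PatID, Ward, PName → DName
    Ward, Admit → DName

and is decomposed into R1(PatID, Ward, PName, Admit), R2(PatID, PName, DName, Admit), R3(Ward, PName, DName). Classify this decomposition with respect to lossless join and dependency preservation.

Lossless test (chase): Rows 1 and 2 agree on PatID, PName; apply PatID, PName→Ward and equate their Ward entries. Rows 1 and 2 agree on PName; apply PName→DName, Admit and equate their DName, Admit entries. Rows 1 and 3 agree on PName; apply PName→DName, Admit and equate their DName, Admit entries. Rows 1 and 3 agree on Ward, DName; apply Ward, DName→PatID and equate their PatID entries. Row 1 is now all distinguished symbols — the join is lossless.
Dependency preservation: Ward, DName → PatID; PatID, Ward, PName → DName; Ward, Admit → DName are not contained in any single fragment, but the restricted closure of each left-hand side across the fragments still reaches the right-hand side; the remaining FDs each lie inside some fragment. All dependencies are preserved.

lossless and dependency-preserving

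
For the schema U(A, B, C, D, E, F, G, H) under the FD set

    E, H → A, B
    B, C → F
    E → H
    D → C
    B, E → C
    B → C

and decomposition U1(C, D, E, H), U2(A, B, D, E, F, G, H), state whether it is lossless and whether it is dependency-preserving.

Lossless test: (D, E, H)⁺ = {A, B, C, D, E, F, H}, which contains all of one fragment — lossless.
Dependency preservation: the restricted closure of {B} across the fragments never reaches {C}, so B → C cannot be enforced without a join — not preserved.

lossless but not dependency-preserving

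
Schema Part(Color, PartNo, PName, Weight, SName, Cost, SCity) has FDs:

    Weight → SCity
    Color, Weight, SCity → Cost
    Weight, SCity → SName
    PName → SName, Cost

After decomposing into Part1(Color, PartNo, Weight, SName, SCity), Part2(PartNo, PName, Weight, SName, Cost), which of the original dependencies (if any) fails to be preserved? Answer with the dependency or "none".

Check Color, Weight, SCity → Cost: no single fragment contains all of {Color, Weight, Cost, SCity}, and the restricted closure of {Color, Weight, SCity} across the fragments never reaches {Cost}.
Weight → SCity is preserved.
Weight, SCity → SName is preserved.
PName → SName, Cost is preserved.

Color, Weight, SCity → Cost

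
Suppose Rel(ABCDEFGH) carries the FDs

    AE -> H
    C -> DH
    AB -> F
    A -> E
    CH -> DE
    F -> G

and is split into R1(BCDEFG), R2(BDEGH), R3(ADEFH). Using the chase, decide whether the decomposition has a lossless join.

Chase test. Columns are ABCDEFGH; row i has aⱼ where attribute j ∈ Ri, else bᵢⱼ.
Initial tableau (one row per fragment):
  row 1: b11 a2 a3 a4 a5 a6 a7 b18
  row 2: b21 a2 b23 a4 a5 b26 a7 a8
  row 3: a1 b32 b33 a4 a5 a6 b37 a8
Rows 1 and 3 agree on F; apply F→G and equate their G entries.
No row becomes fully distinguished — the join is lossy.

No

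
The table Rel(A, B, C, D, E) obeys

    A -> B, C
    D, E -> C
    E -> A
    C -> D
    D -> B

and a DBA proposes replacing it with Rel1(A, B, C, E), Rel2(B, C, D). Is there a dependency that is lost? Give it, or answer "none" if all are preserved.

none

A → B, C lies within Rel1.
D, E → C: restricted closure across fragments reaches C.
E → A lies within Rel1.
C → D lies within Rel2.
D → B lies within Rel2.
Every dependency is enforceable on the fragments, so the decomposition is dependency-preserving.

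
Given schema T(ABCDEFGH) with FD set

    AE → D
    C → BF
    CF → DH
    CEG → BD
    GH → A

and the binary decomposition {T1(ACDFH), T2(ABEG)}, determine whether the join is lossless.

Common attributes: T1 ∩ T2 = {A}.
No dependency enlarges {A}, so (A)⁺ = {A}.
The closure contains neither all of T1 = {ACDFH} nor all of T2 = {ABEG}, so the common attributes are not a superkey of either fragment. The join is lossy.

No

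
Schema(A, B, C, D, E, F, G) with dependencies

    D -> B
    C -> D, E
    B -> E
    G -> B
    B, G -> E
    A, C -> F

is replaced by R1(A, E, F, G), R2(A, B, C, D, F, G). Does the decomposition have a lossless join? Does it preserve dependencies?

lossless but not dependency-preserving

Lossless test: (A, F, G)⁺ = {A, B, E, F, G}, which contains all of one fragment — lossless.
Dependency preservation: the restricted closure of {C} across the fragments never reaches {D, E}, so C → D, E cannot be enforced without a join — not preserved.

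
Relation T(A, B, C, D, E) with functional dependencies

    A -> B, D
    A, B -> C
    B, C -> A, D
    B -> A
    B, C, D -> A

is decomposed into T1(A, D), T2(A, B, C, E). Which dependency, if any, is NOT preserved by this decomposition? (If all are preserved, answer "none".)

A → B, D: restricted closure across fragments reaches B, D.
A, B → C lies within T2.
B, C → A, D: restricted closure across fragments reaches A, D.
B → A lies within T2.
B, C, D → A: restricted closure across fragments reaches A.
Every dependency is enforceable on the fragments, so the decomposition is dependency-preserving.

none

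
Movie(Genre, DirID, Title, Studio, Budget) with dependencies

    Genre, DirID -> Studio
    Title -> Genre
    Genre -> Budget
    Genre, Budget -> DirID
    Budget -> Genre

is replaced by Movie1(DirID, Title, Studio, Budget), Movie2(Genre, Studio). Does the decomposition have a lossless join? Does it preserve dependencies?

Lossless test: (Studio)⁺ = {Studio}, which is a superkey of neither fragment — lossy.
Dependency preservation: the restricted closure of {Title} across the fragments never reaches {Genre}, so Title → Genre cannot be enforced without a join — not preserved.

lossy and not dependency-preserving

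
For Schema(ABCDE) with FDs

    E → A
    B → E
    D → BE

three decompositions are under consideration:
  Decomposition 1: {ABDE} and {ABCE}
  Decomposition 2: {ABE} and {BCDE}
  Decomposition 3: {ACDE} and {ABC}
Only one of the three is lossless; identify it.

Decomposition 1: common = {ABE}, closure = {ABE} → lossy.
Decomposition 2: common = {BE}, closure = {ABE} → lossless.
Decomposition 3: common = {AC}, closure = {AC} → lossy.

Decomposition 2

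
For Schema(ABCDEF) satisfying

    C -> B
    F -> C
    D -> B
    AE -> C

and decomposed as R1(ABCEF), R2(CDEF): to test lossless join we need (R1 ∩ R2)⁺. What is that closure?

R1 ∩ R2 = {CEF}.
C → B applies, adding B
Closure: {BCEF}.

BCEF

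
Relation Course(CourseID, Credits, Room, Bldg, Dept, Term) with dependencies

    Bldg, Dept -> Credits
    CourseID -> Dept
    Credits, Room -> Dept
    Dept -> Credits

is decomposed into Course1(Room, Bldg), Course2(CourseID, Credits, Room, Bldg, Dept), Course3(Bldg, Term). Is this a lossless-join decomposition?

Chase test. Columns are CourseID, Credits, Room, Bldg, Dept, Term; row i has aⱼ where attribute j ∈ Coursei, else bᵢⱼ.
Initial tableau (one row per fragment):
  row 1: b11 b12 a3 a4 b15 b16
  row 2: a1 a2 a3 a4 a5 b26
  row 3: b31 b32 b33 a4 b35 a6
No row becomes fully distinguished — the join is lossy.

No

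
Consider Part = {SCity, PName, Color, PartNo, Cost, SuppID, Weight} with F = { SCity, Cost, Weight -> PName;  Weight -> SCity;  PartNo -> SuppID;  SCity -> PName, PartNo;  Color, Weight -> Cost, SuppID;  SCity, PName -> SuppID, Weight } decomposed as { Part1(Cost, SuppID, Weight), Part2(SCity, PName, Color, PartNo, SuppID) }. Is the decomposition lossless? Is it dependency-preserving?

lossy and not dependency-preserving

Lossless test: (SuppID)⁺ = {SuppID}, which is a superkey of neither fragment — lossy.
Dependency preservation: the restricted closure of {Weight} across the fragments never reaches {SCity}, so Weight → SCity cannot be enforced without a join — not preserved.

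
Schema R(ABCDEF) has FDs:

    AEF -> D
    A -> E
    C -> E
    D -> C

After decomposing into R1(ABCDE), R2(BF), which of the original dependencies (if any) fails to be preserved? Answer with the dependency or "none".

Check AEF → D: no single fragment contains all of {ADEF}, and the restricted closure of {AEF} across the fragments never reaches {D}.
A → E is preserved.
C → E is preserved.
D → C is preserved.

AEF -> D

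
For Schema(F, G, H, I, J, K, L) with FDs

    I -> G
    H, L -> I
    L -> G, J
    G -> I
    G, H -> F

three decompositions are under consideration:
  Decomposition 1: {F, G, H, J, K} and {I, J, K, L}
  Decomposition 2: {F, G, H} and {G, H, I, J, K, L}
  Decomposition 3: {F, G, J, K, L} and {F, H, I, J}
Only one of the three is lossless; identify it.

Decomposition 1: common = {J, K}, closure = {J, K} → lossy.
Decomposition 2: common = {G, H}, closure = {F, G, H, I} → lossless.
Decomposition 3: common = {F, J}, closure = {F, J} → lossy.

Decomposition 2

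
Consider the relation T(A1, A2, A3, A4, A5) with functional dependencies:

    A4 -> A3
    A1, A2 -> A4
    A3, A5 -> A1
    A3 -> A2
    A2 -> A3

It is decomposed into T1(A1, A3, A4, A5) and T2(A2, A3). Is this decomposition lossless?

Common attributes: T1 ∩ T2 = {A3}.
Closure of {A3}: A3 → A2 applies, adding A2. So (A3)⁺ = {A2, A3}.
This closure contains every attribute of T2, so T1 ∩ T2 → T2. The join is lossless.

Yes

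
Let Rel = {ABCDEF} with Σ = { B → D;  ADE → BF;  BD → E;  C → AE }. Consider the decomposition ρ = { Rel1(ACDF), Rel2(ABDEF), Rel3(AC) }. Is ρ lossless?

Chase test. Columns are ABCDEF; row i has aⱼ where attribute j ∈ Reli, else bᵢⱼ.
Initial tableau (one row per fragment):
  row 1: a1 b12 a3 a4 b15 a6
  row 2: a1 a2 b23 a4 a5 a6
  row 3: a1 b32 a3 b34 b35 b36
Rows 1 and 3 agree on C; apply C→AE and equate their AE entries.
No row becomes fully distinguished — the join is lossy.

No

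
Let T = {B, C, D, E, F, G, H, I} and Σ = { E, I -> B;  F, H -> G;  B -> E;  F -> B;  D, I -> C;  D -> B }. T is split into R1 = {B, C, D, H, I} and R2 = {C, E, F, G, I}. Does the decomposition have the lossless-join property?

No

Common attributes: R1 ∩ R2 = {C, I}.
No dependency enlarges {C, I}, so (C, I)⁺ = {C, I}.
The closure contains neither all of R1 = {B, C, D, H, I} nor all of R2 = {C, E, F, G, I}, so the common attributes are not a superkey of either fragment. The join is lossy.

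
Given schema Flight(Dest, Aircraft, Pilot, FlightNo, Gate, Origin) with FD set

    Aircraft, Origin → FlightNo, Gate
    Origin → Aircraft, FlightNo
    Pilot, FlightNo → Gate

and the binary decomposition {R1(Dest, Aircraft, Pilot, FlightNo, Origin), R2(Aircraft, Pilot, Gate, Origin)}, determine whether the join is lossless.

Yes

Common attributes: R1 ∩ R2 = {Aircraft, Pilot, Origin}.
Closure of {Aircraft, Pilot, Origin}: Aircraft, Origin → FlightNo, Gate applies, adding FlightNo, Gate. So (Aircraft, Pilot, Origin)⁺ = {Aircraft, Pilot, FlightNo, Gate, Origin}.
This closure contains every attribute of R2, so R1 ∩ R2 → R2. The join is lossless.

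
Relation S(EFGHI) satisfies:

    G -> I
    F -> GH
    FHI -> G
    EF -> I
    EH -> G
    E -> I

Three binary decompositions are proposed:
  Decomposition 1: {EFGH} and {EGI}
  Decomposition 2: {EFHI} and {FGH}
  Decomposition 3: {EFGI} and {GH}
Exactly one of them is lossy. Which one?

Decomposition 1: common = {EG}, closure = {EGI} → lossless.
Decomposition 2: common = {FH}, closure = {FGHI} → lossless.
Decomposition 3: common = {G}, closure = {GI} → lossy.

Decomposition 3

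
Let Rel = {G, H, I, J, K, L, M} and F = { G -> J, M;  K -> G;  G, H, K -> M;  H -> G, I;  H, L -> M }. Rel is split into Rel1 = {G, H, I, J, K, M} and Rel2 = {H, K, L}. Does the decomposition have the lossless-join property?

Yes

Common attributes: Rel1 ∩ Rel2 = {H, K}.
Closure of {H, K}: K → G applies, adding G; G, H, K → M applies, adding M; H → G, I applies, adding I; G → J, M applies, adding J. So (H, K)⁺ = {G, H, I, J, K, M}.
This closure contains every attribute of Rel1, so Rel1 ∩ Rel2 → Rel1. The join is lossless.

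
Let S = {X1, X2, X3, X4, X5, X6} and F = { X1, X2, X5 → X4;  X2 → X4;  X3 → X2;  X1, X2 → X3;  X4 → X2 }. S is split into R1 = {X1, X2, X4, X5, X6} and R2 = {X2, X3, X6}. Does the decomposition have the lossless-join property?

Common attributes: R1 ∩ R2 = {X2, X6}.
Closure of {X2, X6}: X2 → X4 applies, adding X4. So (X2, X6)⁺ = {X2, X4, X6}.
The closure contains neither all of R1 = {X1, X2, X4, X5, X6} nor all of R2 = {X2, X3, X6}, so the common attributes are not a superkey of either fragment. The join is lossy.

No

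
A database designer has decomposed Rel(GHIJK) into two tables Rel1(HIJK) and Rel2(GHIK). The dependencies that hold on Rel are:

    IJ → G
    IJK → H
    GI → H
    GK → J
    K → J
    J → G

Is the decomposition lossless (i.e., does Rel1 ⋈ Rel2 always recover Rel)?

Common attributes: Rel1 ∩ Rel2 = {HIK}.
Closure of {HIK}: K → J applies, adding J; J → G applies, adding G. So (HIK)⁺ = {GHIJK}.
This closure contains every attribute of Rel1, so Rel1 ∩ Rel2 → Rel1. The join is lossless.

Yes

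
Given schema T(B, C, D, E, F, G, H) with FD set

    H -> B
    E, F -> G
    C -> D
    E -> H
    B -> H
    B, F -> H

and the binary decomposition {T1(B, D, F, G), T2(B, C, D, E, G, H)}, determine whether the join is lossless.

Common attributes: T1 ∩ T2 = {B, D, G}.
Closure of {B, D, G}: B → H applies, adding H. So (B, D, G)⁺ = {B, D, G, H}.
The closure contains neither all of T1 = {B, D, F, G} nor all of T2 = {B, C, D, E, G, H}, so the common attributes are not a superkey of either fragment. The join is lossy.

No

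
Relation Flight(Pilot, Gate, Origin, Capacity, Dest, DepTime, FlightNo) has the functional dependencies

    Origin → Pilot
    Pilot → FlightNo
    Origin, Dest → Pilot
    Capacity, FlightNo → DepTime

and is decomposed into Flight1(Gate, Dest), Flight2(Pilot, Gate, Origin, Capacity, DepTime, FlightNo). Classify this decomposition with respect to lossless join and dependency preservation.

Lossless test: (Gate)⁺ = {Gate}, which is a superkey of neither fragment — lossy.
Dependency preservation: Origin, Dest → Pilot is not contained in any single fragment, but the restricted closure of its left-hand side across the fragments still reaches the right-hand side; the remaining FDs each lie inside some fragment. All dependencies are preserved.

lossy but dependency-preserving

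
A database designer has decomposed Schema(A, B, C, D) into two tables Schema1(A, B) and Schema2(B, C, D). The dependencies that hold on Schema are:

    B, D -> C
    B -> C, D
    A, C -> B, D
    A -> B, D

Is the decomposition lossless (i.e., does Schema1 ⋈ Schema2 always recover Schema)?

Common attributes: Schema1 ∩ Schema2 = {B}.
Closure of {B}: B → C, D applies, adding C, D. So (B)⁺ = {B, C, D}.
This closure contains every attribute of Schema2, so Schema1 ∩ Schema2 → Schema2. The join is lossless.

Yes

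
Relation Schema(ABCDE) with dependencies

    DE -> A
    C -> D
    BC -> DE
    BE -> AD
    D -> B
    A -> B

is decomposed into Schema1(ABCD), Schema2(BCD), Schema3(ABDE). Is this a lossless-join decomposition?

No

Chase test. Columns are ABCDE; row i has aⱼ where attribute j ∈ Schemai, else bᵢⱼ.
Initial tableau (one row per fragment):
  row 1: a1 a2 a3 a4 b15
  row 2: b21 a2 a3 a4 b25
  row 3: a1 a2 b33 a4 a5
Rows 1 and 2 agree on BC; apply BC→DE and equate their DE entries.
Rows 1 and 2 agree on BE; apply BE→AD and equate their AD entries.
No row becomes fully distinguished — the join is lossy.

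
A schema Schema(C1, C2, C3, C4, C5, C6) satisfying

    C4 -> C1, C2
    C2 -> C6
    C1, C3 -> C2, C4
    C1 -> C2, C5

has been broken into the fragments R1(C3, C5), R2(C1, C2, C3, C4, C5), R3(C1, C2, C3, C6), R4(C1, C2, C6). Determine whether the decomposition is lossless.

Yes

Chase test. Columns are C1, C2, C3, C4, C5, C6; row i has aⱼ where attribute j ∈ Ri, else bᵢⱼ.
Initial tableau (one row per fragment):
  row 1: b11 b12 a3 b14 a5 b16
  row 2: a1 a2 a3 a4 a5 b26
  row 3: a1 a2 a3 b34 b35 a6
  row 4: a1 a2 b43 b44 b45 a6
Rows 2 and 3 agree on C2; apply C2→C6 and equate their C6 entries.
Rows 2 and 3 agree on C1, C3; apply C1, C3→C2, C4 and equate their C2, C4 entries.
Rows 2 and 3 agree on C1; apply C1→C2, C5 and equate their C2, C5 entries.
Rows 2 and 4 agree on C1; apply C1→C2, C5 and equate their C2, C5 entries.
Row 2 is now all distinguished symbols — the join is lossless.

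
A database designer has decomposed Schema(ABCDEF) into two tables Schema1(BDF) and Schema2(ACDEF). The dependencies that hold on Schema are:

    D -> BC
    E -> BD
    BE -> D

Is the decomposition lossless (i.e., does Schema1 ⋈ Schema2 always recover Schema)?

Yes

Common attributes: Schema1 ∩ Schema2 = {DF}.
Closure of {DF}: D → BC applies, adding BC. So (DF)⁺ = {BCDF}.
This closure contains every attribute of Schema1, so Schema1 ∩ Schema2 → Schema1. The join is lossless.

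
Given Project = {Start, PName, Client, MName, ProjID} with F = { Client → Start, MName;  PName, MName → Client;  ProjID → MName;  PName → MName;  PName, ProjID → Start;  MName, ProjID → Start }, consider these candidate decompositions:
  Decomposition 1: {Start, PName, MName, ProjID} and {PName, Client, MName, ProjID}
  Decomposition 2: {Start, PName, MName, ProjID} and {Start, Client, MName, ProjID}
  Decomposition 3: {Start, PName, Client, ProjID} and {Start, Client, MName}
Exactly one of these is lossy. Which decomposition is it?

Decomposition 1: common = {PName, MName, ProjID}, closure = {Start, PName, Client, MName, ProjID} → lossless.
Decomposition 2: common = {Start, MName, ProjID}, closure = {Start, MName, ProjID} → lossy.
Decomposition 3: common = {Start, Client}, closure = {Start, Client, MName} → lossless.

Decomposition 2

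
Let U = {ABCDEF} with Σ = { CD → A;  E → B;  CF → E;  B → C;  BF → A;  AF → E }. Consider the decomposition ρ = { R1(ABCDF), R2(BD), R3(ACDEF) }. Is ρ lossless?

Yes

Chase test. Columns are ABCDEF; row i has aⱼ where attribute j ∈ Ri, else bᵢⱼ.
Initial tableau (one row per fragment):
  row 1: a1 a2 a3 a4 b15 a6
  row 2: b21 a2 b23 a4 b25 b26
  row 3: a1 b32 a3 a4 a5 a6
Rows 1 and 3 agree on CF; apply CF→E and equate their E entries.
Rows 1 and 2 agree on B; apply B→C and equate their C entries.
Rows 1 and 2 agree on CD; apply CD→A and equate their A entries.
Rows 1 and 3 agree on E; apply E→B and equate their B entries.
Row 1 is now all distinguished symbols — the join is lossless.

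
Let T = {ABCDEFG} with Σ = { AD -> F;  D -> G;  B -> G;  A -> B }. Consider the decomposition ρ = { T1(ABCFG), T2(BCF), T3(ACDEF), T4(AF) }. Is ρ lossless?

Yes

Chase test. Columns are ABCDEFG; row i has aⱼ where attribute j ∈ Ti, else bᵢⱼ.
Initial tableau (one row per fragment):
  row 1: a1 a2 a3 b14 b15 a6 a7
  row 2: b21 a2 a3 b24 b25 a6 b27
  row 3: a1 b32 a3 a4 a5 a6 b37
  row 4: a1 b42 b43 b44 b45 a6 b47
Rows 1 and 2 agree on B; apply B→G and equate their G entries.
Rows 1 and 3 agree on A; apply A→B and equate their B entries.
Rows 1 and 4 agree on A; apply A→B and equate their B entries.
Rows 1 and 3 agree on B; apply B→G and equate their G entries.
Rows 1 and 4 agree on B; apply B→G and equate their G entries.
Row 3 is now all distinguished symbols — the join is lossless.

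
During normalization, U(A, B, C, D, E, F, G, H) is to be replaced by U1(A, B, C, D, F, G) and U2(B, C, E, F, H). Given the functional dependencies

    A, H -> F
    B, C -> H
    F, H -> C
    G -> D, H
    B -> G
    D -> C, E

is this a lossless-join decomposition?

Yes

Common attributes: U1 ∩ U2 = {B, C, F}.
Closure of {B, C, F}: B, C → H applies, adding H; B → G applies, adding G; G → D, H applies, adding D; D → C, E applies, adding E. So (B, C, F)⁺ = {B, C, D, E, F, G, H}.
This closure contains every attribute of U2, so U1 ∩ U2 → U2. The join is lossless.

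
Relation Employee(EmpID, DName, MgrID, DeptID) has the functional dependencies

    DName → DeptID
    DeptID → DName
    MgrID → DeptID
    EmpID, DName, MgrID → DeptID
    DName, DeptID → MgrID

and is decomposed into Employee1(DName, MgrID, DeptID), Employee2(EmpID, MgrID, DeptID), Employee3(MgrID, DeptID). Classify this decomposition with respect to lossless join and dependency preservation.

Lossless test (chase): Rows 1 and 2 agree on DeptID; apply DeptID→DName and equate their DName entries. Rows 1 and 3 agree on DeptID; apply DeptID→DName and equate their DName entries. Row 2 is now all distinguished symbols — the join is lossless.
Dependency preservation: EmpID, DName, MgrID → DeptID is not contained in any single fragment, but the restricted closure of its left-hand side across the fragments still reaches the right-hand side; the remaining FDs each lie inside some fragment. All dependencies are preserved.

lossless and dependency-preserving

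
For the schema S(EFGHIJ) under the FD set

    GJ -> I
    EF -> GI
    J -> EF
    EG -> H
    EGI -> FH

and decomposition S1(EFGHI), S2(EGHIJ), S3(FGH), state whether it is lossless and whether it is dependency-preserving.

Lossless test (chase): Rows 1 and 2 agree on EGI; apply EGI→FH and equate their FH entries. Row 2 is now all distinguished symbols — the join is lossless.
Dependency preservation: J → EF is not contained in any single fragment, but the restricted closure of its left-hand side across the fragments still reaches the right-hand side; the remaining FDs each lie inside some fragment. All dependencies are preserved.

lossless and dependency-preserving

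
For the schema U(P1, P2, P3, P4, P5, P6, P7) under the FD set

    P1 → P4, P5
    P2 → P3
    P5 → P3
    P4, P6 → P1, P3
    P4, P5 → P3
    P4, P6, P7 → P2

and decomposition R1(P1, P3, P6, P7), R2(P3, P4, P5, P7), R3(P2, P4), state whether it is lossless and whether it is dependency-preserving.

lossy and not dependency-preserving

Lossless test (chase): applying each FD to every pair of rows produces no changes in the tableau, so no row becomes fully distinguished — the join is lossy.
Dependency preservation: the restricted closure of {P1} across the fragments never reaches {P4, P5}, so P1 → P4, P5 cannot be enforced without a join — not preserved.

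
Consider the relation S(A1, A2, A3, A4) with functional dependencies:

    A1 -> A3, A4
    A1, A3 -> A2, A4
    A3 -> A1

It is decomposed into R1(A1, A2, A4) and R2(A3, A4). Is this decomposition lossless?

No

Common attributes: R1 ∩ R2 = {A4}.
No dependency enlarges {A4}, so (A4)⁺ = {A4}.
The closure contains neither all of R1 = {A1, A2, A4} nor all of R2 = {A3, A4}, so the common attributes are not a superkey of either fragment. The join is lossy.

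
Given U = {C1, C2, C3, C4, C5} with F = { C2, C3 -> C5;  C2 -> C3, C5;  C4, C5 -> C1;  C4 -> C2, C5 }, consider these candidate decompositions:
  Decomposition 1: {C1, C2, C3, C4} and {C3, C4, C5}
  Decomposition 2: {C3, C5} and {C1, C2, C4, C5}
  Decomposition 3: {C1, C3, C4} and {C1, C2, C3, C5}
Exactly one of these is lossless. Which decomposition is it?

Decomposition 1: common = {C3, C4}, closure = {C1, C2, C3, C4, C5} → lossless.
Decomposition 2: common = {C5}, closure = {C5} → lossy.
Decomposition 3: common = {C1, C3}, closure = {C1, C3} → lossy.

Decomposition 1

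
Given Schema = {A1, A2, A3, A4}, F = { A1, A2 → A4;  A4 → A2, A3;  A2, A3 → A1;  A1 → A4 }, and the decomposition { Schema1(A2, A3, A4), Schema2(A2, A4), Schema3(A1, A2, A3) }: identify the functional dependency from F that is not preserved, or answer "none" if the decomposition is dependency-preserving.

A1, A2 → A4: restricted closure across fragments reaches A4.
A4 → A2, A3 lies within Schema1.
A2, A3 → A1 lies within Schema3.
A1 → A4: restricted closure across fragments reaches A4.
Every dependency is enforceable on the fragments, so the decomposition is dependency-preserving.

none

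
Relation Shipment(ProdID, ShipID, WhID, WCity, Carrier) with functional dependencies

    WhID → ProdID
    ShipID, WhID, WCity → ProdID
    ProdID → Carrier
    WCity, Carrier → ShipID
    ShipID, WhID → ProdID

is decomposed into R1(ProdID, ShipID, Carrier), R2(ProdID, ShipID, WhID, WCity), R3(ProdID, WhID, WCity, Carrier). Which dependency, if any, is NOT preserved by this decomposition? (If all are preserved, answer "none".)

WCity, Carrier → ShipID

Check WCity, Carrier → ShipID: no single fragment contains all of {ShipID, WCity, Carrier}, and the restricted closure of {WCity, Carrier} across the fragments never reaches {ShipID}.
WhID → ProdID is preserved.
ShipID, WhID, WCity → ProdID is preserved.
ProdID → Carrier is preserved.
ShipID, WhID → ProdID is preserved.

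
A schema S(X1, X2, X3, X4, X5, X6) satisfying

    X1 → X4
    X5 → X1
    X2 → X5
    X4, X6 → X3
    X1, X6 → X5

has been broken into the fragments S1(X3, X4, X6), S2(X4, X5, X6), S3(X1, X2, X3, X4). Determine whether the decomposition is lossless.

No

Chase test. Columns are X1, X2, X3, X4, X5, X6; row i has aⱼ where attribute j ∈ Si, else bᵢⱼ.
Initial tableau (one row per fragment):
  row 1: b11 b12 a3 a4 b15 a6
  row 2: b21 b22 b23 a4 a5 a6
  row 3: a1 a2 a3 a4 b35 b36
Rows 1 and 2 agree on X4, X6; apply X4, X6→X3 and equate their X3 entries.
No row becomes fully distinguished — the join is lossy.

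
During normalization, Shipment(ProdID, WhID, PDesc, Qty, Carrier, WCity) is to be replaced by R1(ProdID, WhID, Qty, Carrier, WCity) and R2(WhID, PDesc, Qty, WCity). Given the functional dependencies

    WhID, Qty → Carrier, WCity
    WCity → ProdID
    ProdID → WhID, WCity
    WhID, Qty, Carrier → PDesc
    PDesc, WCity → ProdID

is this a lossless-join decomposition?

Yes

Common attributes: R1 ∩ R2 = {WhID, Qty, WCity}.
Closure of {WhID, Qty, WCity}: WhID, Qty → Carrier, WCity applies, adding Carrier; WCity → ProdID applies, adding ProdID; WhID, Qty, Carrier → PDesc applies, adding PDesc. So (WhID, Qty, WCity)⁺ = {ProdID, WhID, PDesc, Qty, Carrier, WCity}.
This closure contains every attribute of R1, so R1 ∩ R2 → R1. The join is lossless.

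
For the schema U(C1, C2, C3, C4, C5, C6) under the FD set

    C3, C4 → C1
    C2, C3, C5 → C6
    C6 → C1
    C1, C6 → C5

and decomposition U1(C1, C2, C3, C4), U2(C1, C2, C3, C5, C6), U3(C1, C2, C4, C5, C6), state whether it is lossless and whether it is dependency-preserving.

Lossless test (chase): applying each FD to every pair of rows produces no changes in the tableau, so no row becomes fully distinguished — the join is lossy.
Dependency preservation: every FD's attributes lie within a single fragment, so each can be enforced locally — preserved.

lossy but dependency-preserving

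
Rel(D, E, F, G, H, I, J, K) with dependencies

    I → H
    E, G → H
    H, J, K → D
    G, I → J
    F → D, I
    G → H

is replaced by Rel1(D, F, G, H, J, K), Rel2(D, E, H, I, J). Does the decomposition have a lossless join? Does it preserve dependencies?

Lossless test: (D, H, J)⁺ = {D, H, J}, which is a superkey of neither fragment — lossy.
Dependency preservation: the restricted closure of {G, I} across the fragments never reaches {J}, so G, I → J cannot be enforced without a join — not preserved.

lossy and not dependency-preserving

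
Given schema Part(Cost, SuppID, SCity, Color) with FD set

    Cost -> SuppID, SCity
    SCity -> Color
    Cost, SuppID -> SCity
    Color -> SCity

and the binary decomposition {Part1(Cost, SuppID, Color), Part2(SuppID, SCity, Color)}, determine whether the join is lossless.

Yes

Common attributes: Part1 ∩ Part2 = {SuppID, Color}.
Closure of {SuppID, Color}: Color → SCity applies, adding SCity. So (SuppID, Color)⁺ = {SuppID, SCity, Color}.
This closure contains every attribute of Part2, so Part1 ∩ Part2 → Part2. The join is lossless.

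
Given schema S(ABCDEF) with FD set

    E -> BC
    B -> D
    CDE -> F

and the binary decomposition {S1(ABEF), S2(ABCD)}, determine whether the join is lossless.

No

Common attributes: S1 ∩ S2 = {AB}.
Closure of {AB}: B → D applies, adding D. So (AB)⁺ = {ABD}.
The closure contains neither all of S1 = {ABEF} nor all of S2 = {ABCD}, so the common attributes are not a superkey of either fragment. The join is lossy.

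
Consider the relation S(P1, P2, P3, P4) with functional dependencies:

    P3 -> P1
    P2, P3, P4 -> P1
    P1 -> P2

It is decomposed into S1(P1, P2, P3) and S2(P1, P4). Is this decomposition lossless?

Common attributes: S1 ∩ S2 = {P1}.
Closure of {P1}: P1 → P2 applies, adding P2. So (P1)⁺ = {P1, P2}.
The closure contains neither all of S1 = {P1, P2, P3} nor all of S2 = {P1, P4}, so the common attributes are not a superkey of either fragment. The join is lossy.

No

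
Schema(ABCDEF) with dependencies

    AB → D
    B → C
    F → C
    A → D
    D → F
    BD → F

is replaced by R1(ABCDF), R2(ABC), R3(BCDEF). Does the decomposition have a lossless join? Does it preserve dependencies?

lossy but dependency-preserving

Lossless test (chase): Rows 1 and 2 agree on AB; apply AB→D and equate their D entries. Rows 1 and 2 agree on D; apply D→F and equate their F entries. No row becomes fully distinguished — the join is lossy.
Dependency preservation: every FD's attributes lie within a single fragment, so each can be enforced locally — preserved.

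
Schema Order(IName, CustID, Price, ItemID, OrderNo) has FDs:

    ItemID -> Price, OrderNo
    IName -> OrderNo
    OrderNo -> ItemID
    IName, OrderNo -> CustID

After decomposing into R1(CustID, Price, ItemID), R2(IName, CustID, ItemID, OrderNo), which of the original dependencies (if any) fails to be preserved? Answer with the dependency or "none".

none

ItemID → Price, OrderNo: restricted closure across fragments reaches Price, OrderNo.
IName → OrderNo lies within R2.
OrderNo → ItemID lies within R2.
IName, OrderNo → CustID lies within R2.
Every dependency is enforceable on the fragments, so the decomposition is dependency-preserving.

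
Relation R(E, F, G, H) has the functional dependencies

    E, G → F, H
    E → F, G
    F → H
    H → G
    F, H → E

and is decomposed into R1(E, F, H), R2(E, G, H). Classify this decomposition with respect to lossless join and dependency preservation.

lossless and dependency-preserving

Lossless test: (E, H)⁺ = {E, F, G, H}, which contains all of one fragment — lossless.
Dependency preservation: E, G → F, H; E → F, G are not contained in any single fragment, but the restricted closure of each left-hand side across the fragments still reaches the right-hand side; the remaining FDs each lie inside some fragment. All dependencies are preserved.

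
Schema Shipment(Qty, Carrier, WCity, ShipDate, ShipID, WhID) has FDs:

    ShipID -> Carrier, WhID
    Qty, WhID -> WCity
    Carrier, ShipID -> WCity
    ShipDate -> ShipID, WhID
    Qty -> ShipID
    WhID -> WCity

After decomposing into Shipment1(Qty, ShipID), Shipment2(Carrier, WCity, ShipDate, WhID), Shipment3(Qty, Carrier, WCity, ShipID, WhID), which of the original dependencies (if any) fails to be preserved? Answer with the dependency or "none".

ShipDate -> ShipID, WhID

Check ShipDate → ShipID, WhID: no single fragment contains all of {ShipDate, ShipID, WhID}, and the restricted closure of {ShipDate} across the fragments never reaches {ShipID, WhID}.
ShipID → Carrier, WhID is preserved.
Qty, WhID → WCity is preserved.
Carrier, ShipID → WCity is preserved.
Qty → ShipID is preserved.
WhID → WCity is preserved.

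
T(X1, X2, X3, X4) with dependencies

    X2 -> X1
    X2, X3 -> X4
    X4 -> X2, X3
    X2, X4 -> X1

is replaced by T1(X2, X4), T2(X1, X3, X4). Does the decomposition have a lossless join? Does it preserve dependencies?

Lossless test: (X4)⁺ = {X1, X2, X3, X4}, which contains all of one fragment — lossless.
Dependency preservation: the restricted closure of {X2} across the fragments never reaches {X1}, so X2 → X1 cannot be enforced without a join — not preserved.

lossless but not dependency-preserving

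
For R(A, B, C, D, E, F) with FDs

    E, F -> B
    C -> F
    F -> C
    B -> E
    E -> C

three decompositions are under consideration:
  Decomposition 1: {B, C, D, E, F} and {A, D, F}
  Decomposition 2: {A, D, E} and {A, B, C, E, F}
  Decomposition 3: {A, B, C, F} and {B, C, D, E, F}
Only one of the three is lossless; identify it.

Decomposition 1: common = {D, F}, closure = {C, D, F} → lossy.
Decomposition 2: common = {A, E}, closure = {A, B, C, E, F} → lossless.
Decomposition 3: common = {B, C, F}, closure = {B, C, E, F} → lossy.

Decomposition 2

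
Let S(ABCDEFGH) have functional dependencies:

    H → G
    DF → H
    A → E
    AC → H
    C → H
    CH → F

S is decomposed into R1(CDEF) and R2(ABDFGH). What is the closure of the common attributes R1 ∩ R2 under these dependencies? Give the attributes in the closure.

R1 ∩ R2 = {DF}.
DF → H applies, adding H
H → G applies, adding G
Closure: {DFGH}.

DFGH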